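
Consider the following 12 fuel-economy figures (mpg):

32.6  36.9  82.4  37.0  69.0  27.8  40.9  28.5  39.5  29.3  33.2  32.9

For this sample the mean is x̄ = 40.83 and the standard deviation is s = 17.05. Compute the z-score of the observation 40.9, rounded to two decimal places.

0.00

z = (40.9 − 40.83) / 17.05 = 0.00.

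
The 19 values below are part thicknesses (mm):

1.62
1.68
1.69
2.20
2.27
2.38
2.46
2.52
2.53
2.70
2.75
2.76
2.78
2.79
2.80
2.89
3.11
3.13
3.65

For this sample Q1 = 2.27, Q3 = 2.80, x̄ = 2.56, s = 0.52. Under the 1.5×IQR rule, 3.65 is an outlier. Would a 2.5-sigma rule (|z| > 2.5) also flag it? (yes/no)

no

z = (3.65 − 2.56) / 0.52 = 2.10.
|z| = 2.10 ≤ 2.5.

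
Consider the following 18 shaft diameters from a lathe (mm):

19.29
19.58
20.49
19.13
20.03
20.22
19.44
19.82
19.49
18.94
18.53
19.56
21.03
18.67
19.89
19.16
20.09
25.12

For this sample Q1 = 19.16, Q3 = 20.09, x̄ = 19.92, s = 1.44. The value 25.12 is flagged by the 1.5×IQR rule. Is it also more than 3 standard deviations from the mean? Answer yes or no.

yes

z = (25.12 − 19.92) / 1.44 = 3.61.
|z| = 3.61 > 3.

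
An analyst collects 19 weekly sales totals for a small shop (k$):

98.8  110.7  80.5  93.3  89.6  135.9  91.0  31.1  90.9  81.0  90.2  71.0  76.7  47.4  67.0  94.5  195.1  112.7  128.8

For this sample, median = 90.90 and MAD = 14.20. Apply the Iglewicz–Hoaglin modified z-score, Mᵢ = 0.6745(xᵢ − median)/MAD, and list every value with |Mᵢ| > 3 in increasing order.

195.1

|Mᵢ| > 3 ⇔ |xᵢ − 90.90| > 3·14.20/0.6745 = 63.16.
So outliers lie outside [27.74, 154.06].
195.1: M = 4.95 → outlier.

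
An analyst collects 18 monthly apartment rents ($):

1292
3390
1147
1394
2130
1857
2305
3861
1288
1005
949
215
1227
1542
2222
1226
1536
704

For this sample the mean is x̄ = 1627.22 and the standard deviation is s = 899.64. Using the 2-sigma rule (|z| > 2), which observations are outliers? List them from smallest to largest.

Cutoffs at x̄ ± 2s: 1627.22 ± 2·899.64 = [-172.06, 3426.50].
3861: z = 2.48, |z| > 2 → outlier.
Every other value lies within [-172.06, 3426.50].

3861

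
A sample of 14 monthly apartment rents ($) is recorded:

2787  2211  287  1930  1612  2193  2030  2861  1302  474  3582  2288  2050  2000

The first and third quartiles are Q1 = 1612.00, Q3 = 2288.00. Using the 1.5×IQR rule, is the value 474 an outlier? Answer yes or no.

IQR = Q3 − Q1 = 2288.00 − 1612.00 = 676.00.
Lower fence = Q1 − 1.5·IQR = 1612.00 − 1014.00 = 598.00.
Upper fence = Q3 + 1.5·IQR = 2288.00 + 1014.00 = 3302.00.
474 lies below the lower fence.

yes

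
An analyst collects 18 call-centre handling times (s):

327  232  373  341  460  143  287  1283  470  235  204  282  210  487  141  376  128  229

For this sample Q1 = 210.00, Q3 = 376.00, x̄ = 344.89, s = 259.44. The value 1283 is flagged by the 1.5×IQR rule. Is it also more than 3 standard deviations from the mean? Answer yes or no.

z = (1283 − 344.89) / 259.44 = 3.62.
|z| = 3.62 > 3.

yes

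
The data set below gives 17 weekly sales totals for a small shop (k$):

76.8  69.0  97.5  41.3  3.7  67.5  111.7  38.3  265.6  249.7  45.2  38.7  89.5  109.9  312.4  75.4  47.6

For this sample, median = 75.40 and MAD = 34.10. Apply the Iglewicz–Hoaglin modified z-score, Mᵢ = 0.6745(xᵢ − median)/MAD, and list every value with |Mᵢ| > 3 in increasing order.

|Mᵢ| > 3 ⇔ |xᵢ − 75.40| > 3·34.10/0.6745 = 151.67.
So outliers lie outside [-76.27, 227.07].
249.7: M = 3.45 → outlier.
265.6: M = 3.76 → outlier.
312.4: M = 4.69 → outlier.

249.7, 265.6, 312.4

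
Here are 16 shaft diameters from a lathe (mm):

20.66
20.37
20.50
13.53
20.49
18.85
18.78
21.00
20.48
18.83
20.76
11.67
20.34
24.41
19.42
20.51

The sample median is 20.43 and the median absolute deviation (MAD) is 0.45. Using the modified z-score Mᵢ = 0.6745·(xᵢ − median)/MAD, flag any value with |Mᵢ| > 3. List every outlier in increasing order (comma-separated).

11.67, 13.53, 24.41

|Mᵢ| > 3 ⇔ |xᵢ − 20.43| > 3·0.45/0.6745 = 2.00.
So outliers lie outside [18.43, 22.43].
11.67: M = -13.13 → outlier.
13.53: M = -10.34 → outlier.
24.41: M = 5.97 → outlier.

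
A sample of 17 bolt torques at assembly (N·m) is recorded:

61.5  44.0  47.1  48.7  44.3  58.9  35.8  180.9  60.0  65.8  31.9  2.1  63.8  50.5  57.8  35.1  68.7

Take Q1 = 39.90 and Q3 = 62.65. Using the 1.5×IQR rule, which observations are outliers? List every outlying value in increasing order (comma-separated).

2.1, 180.9

IQR = Q3 − Q1 = 62.65 − 39.90 = 22.75.
Lower fence = Q1 − 1.5·IQR = 39.90 − 34.125 = 5.775.
Upper fence = Q3 + 1.5·IQR = 62.65 + 34.125 = 96.775.
2.1 < 5.775 → outlier.
180.9 > 96.775 → outlier.
All remaining values lie within [5.775, 96.775].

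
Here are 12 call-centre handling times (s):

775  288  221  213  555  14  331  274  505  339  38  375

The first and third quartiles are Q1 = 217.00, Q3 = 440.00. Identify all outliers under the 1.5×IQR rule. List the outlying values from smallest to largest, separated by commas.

775

IQR = Q3 − Q1 = 440.00 − 217.00 = 223.00.
Lower fence = Q1 − 1.5·IQR = 217.00 − 334.50 = -117.50.
Upper fence = Q3 + 1.5·IQR = 440.00 + 334.50 = 774.50.
775 > 774.50 → outlier.
All remaining values lie within [-117.50, 774.50].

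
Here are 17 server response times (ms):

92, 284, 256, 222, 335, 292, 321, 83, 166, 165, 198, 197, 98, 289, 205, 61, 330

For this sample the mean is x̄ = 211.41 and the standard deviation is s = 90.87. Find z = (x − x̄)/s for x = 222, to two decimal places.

z = (222 − 211.41) / 90.87 = 0.12.

0.12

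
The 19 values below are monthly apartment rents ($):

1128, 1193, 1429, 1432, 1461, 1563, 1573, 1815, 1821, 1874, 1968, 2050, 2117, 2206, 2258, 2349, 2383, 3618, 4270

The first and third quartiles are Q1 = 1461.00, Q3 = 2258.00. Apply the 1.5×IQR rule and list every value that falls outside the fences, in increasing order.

IQR = Q3 − Q1 = 2258.00 − 1461.00 = 797.00.
Lower fence = Q1 − 1.5·IQR = 1461.00 − 1195.50 = 265.50.
Upper fence = Q3 + 1.5·IQR = 2258.00 + 1195.50 = 3453.50.
3618 > 3453.50 → outlier.
4270 > 3453.50 → outlier.
All remaining values lie within [265.50, 3453.50].

3618, 4270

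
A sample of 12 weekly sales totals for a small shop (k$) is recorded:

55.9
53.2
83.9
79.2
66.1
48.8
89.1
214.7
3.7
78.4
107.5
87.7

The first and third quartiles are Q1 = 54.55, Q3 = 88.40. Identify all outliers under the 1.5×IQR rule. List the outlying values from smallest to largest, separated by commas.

IQR = Q3 − Q1 = 88.40 − 54.55 = 33.85.
Lower fence = Q1 − 1.5·IQR = 54.55 − 50.775 = 3.775.
Upper fence = Q3 + 1.5·IQR = 88.40 + 50.775 = 139.175.
3.7 < 3.775 → outlier.
214.7 > 139.175 → outlier.
All remaining values lie within [3.775, 139.175].

3.7, 214.7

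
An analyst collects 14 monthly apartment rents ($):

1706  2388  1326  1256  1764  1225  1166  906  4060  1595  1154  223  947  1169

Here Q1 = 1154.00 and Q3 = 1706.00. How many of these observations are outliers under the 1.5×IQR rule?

2

IQR = 552.00; fences at 1154.00 − 828.00 = 326.00 and 1706.00 + 828.00 = 2534.00.
Outside the cutoffs: 223, 4060.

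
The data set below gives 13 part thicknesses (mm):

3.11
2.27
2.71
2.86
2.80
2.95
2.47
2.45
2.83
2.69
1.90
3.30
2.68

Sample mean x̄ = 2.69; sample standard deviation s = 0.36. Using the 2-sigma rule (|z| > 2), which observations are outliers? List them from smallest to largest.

Cutoffs at x̄ ± 2s: 2.69 ± 2·0.36 = [1.97, 3.41].
1.90: z = -2.19, |z| > 2 → outlier.
Every other value lies within [1.97, 3.41].

1.90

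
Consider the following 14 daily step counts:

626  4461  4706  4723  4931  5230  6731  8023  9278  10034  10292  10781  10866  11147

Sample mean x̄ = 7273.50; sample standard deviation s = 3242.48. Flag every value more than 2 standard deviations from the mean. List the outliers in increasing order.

Cutoffs at x̄ ± 2s: 7273.50 ± 2·3242.48 = [788.54, 13758.46].
626: z = -2.05, |z| > 2 → outlier.
Every other value lies within [788.54, 13758.46].

626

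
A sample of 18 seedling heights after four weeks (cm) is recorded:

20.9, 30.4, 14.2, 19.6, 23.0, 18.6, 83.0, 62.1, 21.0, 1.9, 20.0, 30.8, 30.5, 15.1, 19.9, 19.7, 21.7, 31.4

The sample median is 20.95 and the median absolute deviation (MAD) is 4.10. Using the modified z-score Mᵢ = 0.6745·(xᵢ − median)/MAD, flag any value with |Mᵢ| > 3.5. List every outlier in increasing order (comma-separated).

62.1, 83.0

|Mᵢ| > 3.5 ⇔ |xᵢ − 20.95| > 3.5·4.10/0.6745 = 21.28.
So outliers lie outside [-0.33, 42.23].
62.1: M = 6.77 → outlier.
83.0: M = 10.21 → outlier.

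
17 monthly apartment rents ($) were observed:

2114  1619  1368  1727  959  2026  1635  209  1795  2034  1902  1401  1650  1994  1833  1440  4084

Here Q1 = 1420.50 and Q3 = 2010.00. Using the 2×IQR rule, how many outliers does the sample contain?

IQR = 589.50; fences at 1420.50 − 1179.00 = 241.50 and 2010.00 + 1179.00 = 3189.00.
Outside the cutoffs: 209, 4084.

2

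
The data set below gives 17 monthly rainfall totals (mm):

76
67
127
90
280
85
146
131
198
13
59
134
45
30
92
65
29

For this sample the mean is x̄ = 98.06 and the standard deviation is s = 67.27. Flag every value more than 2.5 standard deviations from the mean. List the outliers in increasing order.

Cutoffs at x̄ ± 2.5s: 98.06 ± 2.5·67.27 = [-70.115, 266.235].
280: z = 2.70, |z| > 2.5 → outlier.
Every other value lies within [-70.115, 266.235].

280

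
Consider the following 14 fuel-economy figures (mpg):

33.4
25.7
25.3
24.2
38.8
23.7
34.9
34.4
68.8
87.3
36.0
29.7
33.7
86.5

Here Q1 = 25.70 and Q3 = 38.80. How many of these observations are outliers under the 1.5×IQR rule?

IQR = 13.10; fences at 25.70 − 19.65 = 6.05 and 38.80 + 19.65 = 58.45.
Outside the cutoffs: 68.8, 86.5, 87.3.

3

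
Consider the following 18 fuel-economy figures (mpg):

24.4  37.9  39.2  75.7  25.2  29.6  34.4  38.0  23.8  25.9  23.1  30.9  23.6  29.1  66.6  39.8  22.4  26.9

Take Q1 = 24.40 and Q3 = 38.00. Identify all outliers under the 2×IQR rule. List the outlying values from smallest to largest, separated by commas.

66.6, 75.7

IQR = Q3 − Q1 = 38.00 − 24.40 = 13.60.
Lower fence = Q1 − 2·IQR = 24.40 − 27.20 = -2.80.
Upper fence = Q3 + 2·IQR = 38.00 + 27.20 = 65.20.
66.6 > 65.20 → outlier.
75.7 > 65.20 → outlier.
All remaining values lie within [-2.80, 65.20].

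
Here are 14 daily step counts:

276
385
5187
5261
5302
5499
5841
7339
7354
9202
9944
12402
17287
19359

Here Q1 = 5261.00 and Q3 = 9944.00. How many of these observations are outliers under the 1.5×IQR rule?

2

IQR = 4683.00; fences at 5261.00 − 7024.50 = -1763.50 and 9944.00 + 7024.50 = 16968.50.
Outside the cutoffs: 17287, 19359.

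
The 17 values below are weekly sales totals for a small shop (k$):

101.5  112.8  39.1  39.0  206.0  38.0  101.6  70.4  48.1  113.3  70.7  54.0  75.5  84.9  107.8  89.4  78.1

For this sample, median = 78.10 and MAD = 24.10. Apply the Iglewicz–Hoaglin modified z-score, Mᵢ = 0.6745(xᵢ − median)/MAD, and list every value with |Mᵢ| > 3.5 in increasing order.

206.0

|Mᵢ| > 3.5 ⇔ |xᵢ − 78.10| > 3.5·24.10/0.6745 = 125.06.
So outliers lie outside [-46.96, 203.16].
206.0: M = 3.58 → outlier.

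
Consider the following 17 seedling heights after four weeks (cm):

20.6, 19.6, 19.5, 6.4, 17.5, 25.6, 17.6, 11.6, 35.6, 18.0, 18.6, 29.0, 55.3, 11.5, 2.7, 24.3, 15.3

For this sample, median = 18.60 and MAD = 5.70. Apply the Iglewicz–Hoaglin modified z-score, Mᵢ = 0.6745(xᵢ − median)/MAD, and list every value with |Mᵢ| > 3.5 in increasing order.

55.3

|Mᵢ| > 3.5 ⇔ |xᵢ − 18.60| > 3.5·5.70/0.6745 = 29.58.
So outliers lie outside [-10.98, 48.18].
55.3: M = 4.34 → outlier.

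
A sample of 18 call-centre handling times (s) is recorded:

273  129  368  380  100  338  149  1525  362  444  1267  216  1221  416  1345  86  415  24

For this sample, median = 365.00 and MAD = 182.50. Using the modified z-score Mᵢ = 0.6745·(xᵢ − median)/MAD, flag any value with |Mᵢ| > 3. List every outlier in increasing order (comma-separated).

1221, 1267, 1345, 1525

|Mᵢ| > 3 ⇔ |xᵢ − 365.00| > 3·182.50/0.6745 = 811.71.
So outliers lie outside [-446.71, 1176.71].
1221: M = 3.16 → outlier.
1267: M = 3.33 → outlier.
1345: M = 3.62 → outlier.
1525: M = 4.29 → outlier.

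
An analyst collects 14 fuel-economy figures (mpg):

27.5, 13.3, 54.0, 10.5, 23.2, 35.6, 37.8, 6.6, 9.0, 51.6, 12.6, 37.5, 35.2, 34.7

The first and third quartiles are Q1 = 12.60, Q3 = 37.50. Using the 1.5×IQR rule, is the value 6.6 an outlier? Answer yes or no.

no

IQR = Q3 − Q1 = 37.50 − 12.60 = 24.90.
Lower fence = Q1 − 1.5·IQR = 12.60 − 37.35 = -24.75.
Upper fence = Q3 + 1.5·IQR = 37.50 + 37.35 = 74.85.
6.6 lies within [-24.75, 74.85].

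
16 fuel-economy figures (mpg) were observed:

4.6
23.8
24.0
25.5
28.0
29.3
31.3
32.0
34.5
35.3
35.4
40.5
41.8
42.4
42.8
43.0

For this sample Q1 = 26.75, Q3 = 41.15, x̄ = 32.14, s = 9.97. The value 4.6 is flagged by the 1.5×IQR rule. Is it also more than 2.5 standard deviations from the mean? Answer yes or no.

z = (4.6 − 32.14) / 9.97 = -2.76.
|z| = 2.76 > 2.5.

yes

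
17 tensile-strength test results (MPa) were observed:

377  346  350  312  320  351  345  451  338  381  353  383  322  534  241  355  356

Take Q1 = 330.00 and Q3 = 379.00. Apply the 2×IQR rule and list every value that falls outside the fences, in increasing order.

IQR = Q3 − Q1 = 379.00 − 330.00 = 49.00.
Lower fence = Q1 − 2·IQR = 330.00 − 98.00 = 232.00.
Upper fence = Q3 + 2·IQR = 379.00 + 98.00 = 477.00.
534 > 477.00 → outlier.
All remaining values lie within [232.00, 477.00].

534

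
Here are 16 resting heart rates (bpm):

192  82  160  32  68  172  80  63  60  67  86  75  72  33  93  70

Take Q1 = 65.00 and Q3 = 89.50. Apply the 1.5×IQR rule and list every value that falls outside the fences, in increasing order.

160, 172, 192

IQR = Q3 − Q1 = 89.50 − 65.00 = 24.50.
Lower fence = Q1 − 1.5·IQR = 65.00 − 36.75 = 28.25.
Upper fence = Q3 + 1.5·IQR = 89.50 + 36.75 = 126.25.
160 > 126.25 → outlier.
172 > 126.25 → outlier.
192 > 126.25 → outlier.
All remaining values lie within [28.25, 126.25].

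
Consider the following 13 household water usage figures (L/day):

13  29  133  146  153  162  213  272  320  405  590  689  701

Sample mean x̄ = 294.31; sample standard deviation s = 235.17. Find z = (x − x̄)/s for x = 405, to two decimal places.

0.47

z = (405 − 294.31) / 235.17 = 0.47.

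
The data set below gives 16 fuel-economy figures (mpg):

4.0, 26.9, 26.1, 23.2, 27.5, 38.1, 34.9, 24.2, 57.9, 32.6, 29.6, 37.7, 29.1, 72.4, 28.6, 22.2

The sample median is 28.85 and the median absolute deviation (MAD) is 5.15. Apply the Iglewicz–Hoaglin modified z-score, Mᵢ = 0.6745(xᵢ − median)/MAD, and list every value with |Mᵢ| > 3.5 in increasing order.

57.9, 72.4

|Mᵢ| > 3.5 ⇔ |xᵢ − 28.85| > 3.5·5.15/0.6745 = 26.72.
So outliers lie outside [2.13, 55.57].
57.9: M = 3.80 → outlier.
72.4: M = 5.70 → outlier.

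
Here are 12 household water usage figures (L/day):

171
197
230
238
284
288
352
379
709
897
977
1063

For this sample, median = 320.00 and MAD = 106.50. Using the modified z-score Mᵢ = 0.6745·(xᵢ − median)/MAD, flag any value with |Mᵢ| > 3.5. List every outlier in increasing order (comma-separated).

|Mᵢ| > 3.5 ⇔ |xᵢ − 320.00| > 3.5·106.50/0.6745 = 552.63.
So outliers lie outside [-232.63, 872.63].
897: M = 3.65 → outlier.
977: M = 4.16 → outlier.
1063: M = 4.71 → outlier.

897, 977, 1063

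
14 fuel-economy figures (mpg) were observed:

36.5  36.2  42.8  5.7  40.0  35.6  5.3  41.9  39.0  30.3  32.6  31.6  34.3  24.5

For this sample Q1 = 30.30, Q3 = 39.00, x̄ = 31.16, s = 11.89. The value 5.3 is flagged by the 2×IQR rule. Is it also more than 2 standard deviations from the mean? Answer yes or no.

yes

z = (5.3 − 31.16) / 11.89 = -2.17.
|z| = 2.17 > 2.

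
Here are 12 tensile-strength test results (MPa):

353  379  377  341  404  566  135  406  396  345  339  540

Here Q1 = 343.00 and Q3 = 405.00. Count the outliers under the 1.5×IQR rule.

IQR = 62.00; fences at 343.00 − 93.00 = 250.00 and 405.00 + 93.00 = 498.00.
Outside the cutoffs: 135, 540, 566.

3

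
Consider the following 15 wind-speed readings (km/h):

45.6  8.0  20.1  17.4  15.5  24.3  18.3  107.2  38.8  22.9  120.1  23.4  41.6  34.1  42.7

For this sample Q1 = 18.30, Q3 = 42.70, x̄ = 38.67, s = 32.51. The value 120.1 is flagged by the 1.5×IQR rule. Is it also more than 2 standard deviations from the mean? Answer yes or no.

yes

z = (120.1 − 38.67) / 32.51 = 2.50.
|z| = 2.50 > 2.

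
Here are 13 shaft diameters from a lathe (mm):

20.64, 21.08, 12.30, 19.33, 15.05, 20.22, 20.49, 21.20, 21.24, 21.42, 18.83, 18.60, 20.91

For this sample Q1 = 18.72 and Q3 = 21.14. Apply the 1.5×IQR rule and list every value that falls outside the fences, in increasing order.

12.30, 15.05

IQR = Q3 − Q1 = 21.14 − 18.72 = 2.42.
Lower fence = Q1 − 1.5·IQR = 18.72 − 3.63 = 15.09.
Upper fence = Q3 + 1.5·IQR = 21.14 + 3.63 = 24.77.
12.30 < 15.09 → outlier.
15.05 < 15.09 → outlier.
All remaining values lie within [15.09, 24.77].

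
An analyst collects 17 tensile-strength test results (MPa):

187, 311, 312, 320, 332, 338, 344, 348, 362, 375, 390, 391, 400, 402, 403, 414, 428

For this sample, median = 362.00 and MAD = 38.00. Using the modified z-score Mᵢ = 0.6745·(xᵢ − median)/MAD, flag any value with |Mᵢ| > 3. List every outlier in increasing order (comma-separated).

187

|Mᵢ| > 3 ⇔ |xᵢ − 362.00| > 3·38.00/0.6745 = 169.01.
So outliers lie outside [192.99, 531.01].
187: M = -3.11 → outlier.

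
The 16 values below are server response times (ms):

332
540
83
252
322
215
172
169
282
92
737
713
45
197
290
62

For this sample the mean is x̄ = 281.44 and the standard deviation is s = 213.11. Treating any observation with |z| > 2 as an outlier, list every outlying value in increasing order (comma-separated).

713, 737

Cutoffs at x̄ ± 2s: 281.44 ± 2·213.11 = [-144.78, 707.66].
713: z = 2.03, |z| > 2 → outlier.
737: z = 2.14, |z| > 2 → outlier.
Every other value lies within [-144.78, 707.66].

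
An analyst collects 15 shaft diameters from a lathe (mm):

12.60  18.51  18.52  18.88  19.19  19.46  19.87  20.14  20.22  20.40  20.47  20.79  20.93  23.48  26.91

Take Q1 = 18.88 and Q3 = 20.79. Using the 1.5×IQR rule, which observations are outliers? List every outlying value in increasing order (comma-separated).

12.60, 26.91

IQR = Q3 − Q1 = 20.79 − 18.88 = 1.91.
Lower fence = Q1 − 1.5·IQR = 18.88 − 2.865 = 16.015.
Upper fence = Q3 + 1.5·IQR = 20.79 + 2.865 = 23.655.
12.60 < 16.015 → outlier.
26.91 > 23.655 → outlier.
All remaining values lie within [16.015, 23.655].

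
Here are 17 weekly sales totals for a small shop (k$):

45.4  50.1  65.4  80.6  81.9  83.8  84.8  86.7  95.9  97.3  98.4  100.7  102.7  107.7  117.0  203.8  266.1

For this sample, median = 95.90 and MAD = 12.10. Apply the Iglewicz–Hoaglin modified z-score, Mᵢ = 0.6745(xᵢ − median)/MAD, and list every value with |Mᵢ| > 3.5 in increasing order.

|Mᵢ| > 3.5 ⇔ |xᵢ − 95.90| > 3.5·12.10/0.6745 = 62.79.
So outliers lie outside [33.11, 158.69].
203.8: M = 6.01 → outlier.
266.1: M = 9.49 → outlier.

203.8, 266.1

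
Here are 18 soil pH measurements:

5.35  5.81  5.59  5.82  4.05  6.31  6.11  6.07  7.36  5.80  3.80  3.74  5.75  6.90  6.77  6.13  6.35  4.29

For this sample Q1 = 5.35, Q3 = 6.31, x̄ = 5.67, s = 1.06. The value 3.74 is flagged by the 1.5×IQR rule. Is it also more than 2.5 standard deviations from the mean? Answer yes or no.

no

z = (3.74 − 5.67) / 1.06 = -1.82.
|z| = 1.82 ≤ 2.5.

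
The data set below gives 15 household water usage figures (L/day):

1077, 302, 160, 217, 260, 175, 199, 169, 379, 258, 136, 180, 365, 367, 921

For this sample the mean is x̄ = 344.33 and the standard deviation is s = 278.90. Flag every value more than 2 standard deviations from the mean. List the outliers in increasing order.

Cutoffs at x̄ ± 2s: 344.33 ± 2·278.90 = [-213.47, 902.13].
921: z = 2.07, |z| > 2 → outlier.
1077: z = 2.63, |z| > 2 → outlier.
Every other value lies within [-213.47, 902.13].

921, 1077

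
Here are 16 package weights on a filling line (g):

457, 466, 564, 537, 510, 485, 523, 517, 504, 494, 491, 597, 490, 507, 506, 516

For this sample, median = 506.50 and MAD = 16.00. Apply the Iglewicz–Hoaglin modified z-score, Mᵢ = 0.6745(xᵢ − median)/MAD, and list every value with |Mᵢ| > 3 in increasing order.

|Mᵢ| > 3 ⇔ |xᵢ − 506.50| > 3·16.00/0.6745 = 71.16.
So outliers lie outside [435.34, 577.66].
597: M = 3.82 → outlier.

597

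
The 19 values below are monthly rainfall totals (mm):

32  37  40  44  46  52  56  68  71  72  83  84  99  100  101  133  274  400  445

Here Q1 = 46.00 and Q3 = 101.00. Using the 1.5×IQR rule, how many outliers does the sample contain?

3

IQR = 55.00; fences at 46.00 − 82.50 = -36.50 and 101.00 + 82.50 = 183.50.
Outside the cutoffs: 274, 400, 445.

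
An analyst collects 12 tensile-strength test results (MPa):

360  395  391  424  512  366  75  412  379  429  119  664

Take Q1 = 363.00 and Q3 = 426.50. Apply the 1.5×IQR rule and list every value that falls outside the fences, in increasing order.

75, 119, 664

IQR = Q3 − Q1 = 426.50 − 363.00 = 63.50.
Lower fence = Q1 − 1.5·IQR = 363.00 − 95.25 = 267.75.
Upper fence = Q3 + 1.5·IQR = 426.50 + 95.25 = 521.75.
75 < 267.75 → outlier.
119 < 267.75 → outlier.
664 > 521.75 → outlier.
All remaining values lie within [267.75, 521.75].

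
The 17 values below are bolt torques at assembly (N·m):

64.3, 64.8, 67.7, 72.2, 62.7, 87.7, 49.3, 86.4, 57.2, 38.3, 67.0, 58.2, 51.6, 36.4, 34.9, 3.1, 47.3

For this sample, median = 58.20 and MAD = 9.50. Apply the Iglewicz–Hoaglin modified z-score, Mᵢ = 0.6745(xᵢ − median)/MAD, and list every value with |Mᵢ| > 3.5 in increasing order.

3.1

|Mᵢ| > 3.5 ⇔ |xᵢ − 58.20| > 3.5·9.50/0.6745 = 49.30.
So outliers lie outside [8.90, 107.50].
3.1: M = -3.91 → outlier.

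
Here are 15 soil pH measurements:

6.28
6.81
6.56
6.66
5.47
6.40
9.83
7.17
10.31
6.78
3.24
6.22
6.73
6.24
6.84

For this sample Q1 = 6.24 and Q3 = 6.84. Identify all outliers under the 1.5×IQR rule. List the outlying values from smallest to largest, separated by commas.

IQR = Q3 − Q1 = 6.84 − 6.24 = 0.60.
Lower fence = Q1 − 1.5·IQR = 6.24 − 0.90 = 5.34.
Upper fence = Q3 + 1.5·IQR = 6.84 + 0.90 = 7.74.
3.24 < 5.34 → outlier.
9.83 > 7.74 → outlier.
10.31 > 7.74 → outlier.
All remaining values lie within [5.34, 7.74].

3.24, 9.83, 10.31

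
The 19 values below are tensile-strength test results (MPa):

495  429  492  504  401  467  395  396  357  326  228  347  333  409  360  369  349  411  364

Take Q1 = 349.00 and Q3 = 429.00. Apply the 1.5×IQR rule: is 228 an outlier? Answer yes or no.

yes

IQR = Q3 − Q1 = 429.00 − 349.00 = 80.00.
Lower fence = Q1 − 1.5·IQR = 349.00 − 120.00 = 229.00.
Upper fence = Q3 + 1.5·IQR = 429.00 + 120.00 = 549.00.
228 lies below the lower fence.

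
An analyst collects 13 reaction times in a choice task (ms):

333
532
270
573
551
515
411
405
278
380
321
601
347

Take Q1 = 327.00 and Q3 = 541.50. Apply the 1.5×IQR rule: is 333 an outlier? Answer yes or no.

no

IQR = Q3 − Q1 = 541.50 − 327.00 = 214.50.
Lower fence = Q1 − 1.5·IQR = 327.00 − 321.75 = 5.25.
Upper fence = Q3 + 1.5·IQR = 541.50 + 321.75 = 863.25.
333 lies within [5.25, 863.25].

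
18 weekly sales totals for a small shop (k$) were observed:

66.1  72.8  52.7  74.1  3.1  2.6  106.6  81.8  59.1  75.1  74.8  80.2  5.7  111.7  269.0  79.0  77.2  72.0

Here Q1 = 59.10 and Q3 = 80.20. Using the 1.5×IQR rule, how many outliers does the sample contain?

4

IQR = 21.10; fences at 59.10 − 31.65 = 27.45 and 80.20 + 31.65 = 111.85.
Outside the cutoffs: 2.6, 3.1, 5.7, 269.0.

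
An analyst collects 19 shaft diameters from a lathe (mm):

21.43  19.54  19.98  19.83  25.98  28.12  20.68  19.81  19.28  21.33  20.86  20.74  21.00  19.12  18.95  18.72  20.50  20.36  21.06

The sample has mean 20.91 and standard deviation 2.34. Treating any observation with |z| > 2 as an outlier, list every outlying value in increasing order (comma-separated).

25.98, 28.12

Cutoffs at x̄ ± 2s: 20.91 ± 2·2.34 = [16.23, 25.59].
25.98: z = 2.17, |z| > 2 → outlier.
28.12: z = 3.08, |z| > 2 → outlier.
Every other value lies within [16.23, 25.59].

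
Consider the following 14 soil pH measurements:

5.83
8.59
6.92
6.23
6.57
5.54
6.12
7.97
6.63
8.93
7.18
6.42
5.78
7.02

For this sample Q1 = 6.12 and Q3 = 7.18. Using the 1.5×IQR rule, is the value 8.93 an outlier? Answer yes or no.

IQR = Q3 − Q1 = 7.18 − 6.12 = 1.06.
Lower fence = Q1 − 1.5·IQR = 6.12 − 1.59 = 4.53.
Upper fence = Q3 + 1.5·IQR = 7.18 + 1.59 = 8.77.
8.93 lies above the upper fence.

yes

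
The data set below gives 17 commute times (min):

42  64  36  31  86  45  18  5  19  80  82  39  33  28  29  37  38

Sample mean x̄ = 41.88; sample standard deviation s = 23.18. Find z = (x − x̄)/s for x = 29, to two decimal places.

-0.56

z = (29 − 41.88) / 23.18 = -0.56.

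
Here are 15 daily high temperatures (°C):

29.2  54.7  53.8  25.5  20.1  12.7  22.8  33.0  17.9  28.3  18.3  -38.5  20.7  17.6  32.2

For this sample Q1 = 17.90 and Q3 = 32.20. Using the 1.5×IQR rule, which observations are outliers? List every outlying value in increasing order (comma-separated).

IQR = Q3 − Q1 = 32.20 − 17.90 = 14.30.
Lower fence = Q1 − 1.5·IQR = 17.90 − 21.45 = -3.55.
Upper fence = Q3 + 1.5·IQR = 32.20 + 21.45 = 53.65.
-38.5 < -3.55 → outlier.
53.8 > 53.65 → outlier.
54.7 > 53.65 → outlier.
All remaining values lie within [-3.55, 53.65].

-38.5, 53.8, 54.7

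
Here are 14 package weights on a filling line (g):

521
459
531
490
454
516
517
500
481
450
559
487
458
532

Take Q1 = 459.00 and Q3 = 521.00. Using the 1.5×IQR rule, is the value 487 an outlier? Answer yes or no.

no

IQR = Q3 − Q1 = 521.00 − 459.00 = 62.00.
Lower fence = Q1 − 1.5·IQR = 459.00 − 93.00 = 366.00.
Upper fence = Q3 + 1.5·IQR = 521.00 + 93.00 = 614.00.
487 lies within [366.00, 614.00].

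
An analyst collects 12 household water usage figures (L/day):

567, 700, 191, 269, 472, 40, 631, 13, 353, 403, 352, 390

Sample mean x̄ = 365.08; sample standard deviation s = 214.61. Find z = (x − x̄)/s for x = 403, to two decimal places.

z = (403 − 365.08) / 214.61 = 0.18.

0.18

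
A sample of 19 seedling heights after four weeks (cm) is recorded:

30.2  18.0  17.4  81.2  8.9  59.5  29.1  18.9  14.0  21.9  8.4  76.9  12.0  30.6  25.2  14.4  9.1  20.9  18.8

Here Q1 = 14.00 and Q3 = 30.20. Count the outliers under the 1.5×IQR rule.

IQR = 16.20; fences at 14.00 − 24.30 = -10.30 and 30.20 + 24.30 = 54.50.
Outside the cutoffs: 59.5, 76.9, 81.2.

3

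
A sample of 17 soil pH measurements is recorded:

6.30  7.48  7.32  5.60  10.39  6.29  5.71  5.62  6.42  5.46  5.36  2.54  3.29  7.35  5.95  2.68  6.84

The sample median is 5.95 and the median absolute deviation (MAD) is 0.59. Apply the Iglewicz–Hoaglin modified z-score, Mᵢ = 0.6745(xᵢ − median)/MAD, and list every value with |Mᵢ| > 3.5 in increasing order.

2.54, 2.68, 10.39

|Mᵢ| > 3.5 ⇔ |xᵢ − 5.95| > 3.5·0.59/0.6745 = 3.06.
So outliers lie outside [2.89, 9.01].
2.54: M = -3.90 → outlier.
2.68: M = -3.74 → outlier.
10.39: M = 5.08 → outlier.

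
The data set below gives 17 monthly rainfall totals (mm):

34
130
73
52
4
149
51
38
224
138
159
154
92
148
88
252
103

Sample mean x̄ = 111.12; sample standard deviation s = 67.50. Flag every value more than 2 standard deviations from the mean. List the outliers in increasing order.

252

Cutoffs at x̄ ± 2s: 111.12 ± 2·67.50 = [-23.88, 246.12].
252: z = 2.09, |z| > 2 → outlier.
Every other value lies within [-23.88, 246.12].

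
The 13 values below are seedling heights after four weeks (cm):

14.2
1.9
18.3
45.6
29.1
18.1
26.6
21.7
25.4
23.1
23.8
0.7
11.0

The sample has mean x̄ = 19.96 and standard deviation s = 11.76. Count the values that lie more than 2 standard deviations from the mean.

1

Cutoffs: x̄ ± 2s = [-3.56, 43.48].
Outside the cutoffs: 45.6.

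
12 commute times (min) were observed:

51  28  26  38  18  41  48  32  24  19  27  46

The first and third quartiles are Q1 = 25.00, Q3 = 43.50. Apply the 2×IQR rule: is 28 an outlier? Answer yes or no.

IQR = Q3 − Q1 = 43.50 − 25.00 = 18.50.
Lower fence = Q1 − 2·IQR = 25.00 − 37.00 = -12.00.
Upper fence = Q3 + 2·IQR = 43.50 + 37.00 = 80.50.
28 lies within [-12.00, 80.50].

no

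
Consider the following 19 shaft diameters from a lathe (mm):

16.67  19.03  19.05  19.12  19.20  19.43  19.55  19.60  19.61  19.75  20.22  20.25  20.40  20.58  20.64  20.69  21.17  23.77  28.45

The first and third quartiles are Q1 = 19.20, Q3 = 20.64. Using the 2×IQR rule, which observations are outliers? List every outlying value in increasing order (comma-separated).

IQR = Q3 − Q1 = 20.64 − 19.20 = 1.44.
Lower fence = Q1 − 2·IQR = 19.20 − 2.88 = 16.32.
Upper fence = Q3 + 2·IQR = 20.64 + 2.88 = 23.52.
23.77 > 23.52 → outlier.
28.45 > 23.52 → outlier.
All remaining values lie within [16.32, 23.52].

23.77, 28.45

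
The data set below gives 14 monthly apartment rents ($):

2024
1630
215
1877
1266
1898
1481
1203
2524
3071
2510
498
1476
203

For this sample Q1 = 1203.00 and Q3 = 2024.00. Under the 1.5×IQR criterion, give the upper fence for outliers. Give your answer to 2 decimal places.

3255.50

IQR = Q3 − Q1 = 2024.00 − 1203.00 = 821.00.
Lower fence = Q1 − 1.5·IQR = 1203.00 − 1231.50 = -28.50.
Upper fence = Q3 + 1.5·IQR = 2024.00 + 1231.50 = 3255.50.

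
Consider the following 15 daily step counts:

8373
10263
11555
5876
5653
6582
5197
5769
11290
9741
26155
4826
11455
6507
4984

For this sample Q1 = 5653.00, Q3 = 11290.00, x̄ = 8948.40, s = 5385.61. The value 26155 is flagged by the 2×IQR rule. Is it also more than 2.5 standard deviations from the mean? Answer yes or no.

z = (26155 − 8948.40) / 5385.61 = 3.19.
|z| = 3.19 > 2.5.

yes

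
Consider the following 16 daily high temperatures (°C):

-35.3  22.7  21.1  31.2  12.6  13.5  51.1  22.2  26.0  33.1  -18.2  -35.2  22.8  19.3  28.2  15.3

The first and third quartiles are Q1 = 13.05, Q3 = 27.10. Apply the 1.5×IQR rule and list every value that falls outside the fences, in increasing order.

-35.3, -35.2, -18.2, 51.1

IQR = Q3 − Q1 = 27.10 − 13.05 = 14.05.
Lower fence = Q1 − 1.5·IQR = 13.05 − 21.075 = -8.025.
Upper fence = Q3 + 1.5·IQR = 27.10 + 21.075 = 48.175.
-35.3 < -8.025 → outlier.
-35.2 < -8.025 → outlier.
-18.2 < -8.025 → outlier.
51.1 > 48.175 → outlier.
All remaining values lie within [-8.025, 48.175].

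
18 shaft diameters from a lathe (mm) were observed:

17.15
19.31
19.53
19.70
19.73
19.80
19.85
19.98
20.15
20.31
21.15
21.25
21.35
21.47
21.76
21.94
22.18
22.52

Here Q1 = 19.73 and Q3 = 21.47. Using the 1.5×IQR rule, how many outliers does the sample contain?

0

IQR = 1.74; fences at 19.73 − 2.61 = 17.12 and 21.47 + 2.61 = 24.08.
Every value lies within the cutoffs.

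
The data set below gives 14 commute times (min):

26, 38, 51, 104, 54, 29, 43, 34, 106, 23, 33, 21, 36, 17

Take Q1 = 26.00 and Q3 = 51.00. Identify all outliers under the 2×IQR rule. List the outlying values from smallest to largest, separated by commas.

104, 106

IQR = Q3 − Q1 = 51.00 − 26.00 = 25.00.
Lower fence = Q1 − 2·IQR = 26.00 − 50.00 = -24.00.
Upper fence = Q3 + 2·IQR = 51.00 + 50.00 = 101.00.
104 > 101.00 → outlier.
106 > 101.00 → outlier.
All remaining values lie within [-24.00, 101.00].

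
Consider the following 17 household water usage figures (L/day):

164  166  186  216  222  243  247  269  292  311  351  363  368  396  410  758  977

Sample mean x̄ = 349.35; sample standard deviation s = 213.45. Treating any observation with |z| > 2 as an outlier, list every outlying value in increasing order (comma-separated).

977

Cutoffs at x̄ ± 2s: 349.35 ± 2·213.45 = [-77.55, 776.25].
977: z = 2.94, |z| > 2 → outlier.
Every other value lies within [-77.55, 776.25].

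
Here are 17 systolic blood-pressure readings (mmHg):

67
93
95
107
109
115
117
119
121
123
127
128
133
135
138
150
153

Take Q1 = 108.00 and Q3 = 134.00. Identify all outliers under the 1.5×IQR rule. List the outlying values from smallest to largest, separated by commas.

67

IQR = Q3 − Q1 = 134.00 − 108.00 = 26.00.
Lower fence = Q1 − 1.5·IQR = 108.00 − 39.00 = 69.00.
Upper fence = Q3 + 1.5·IQR = 134.00 + 39.00 = 173.00.
67 < 69.00 → outlier.
All remaining values lie within [69.00, 173.00].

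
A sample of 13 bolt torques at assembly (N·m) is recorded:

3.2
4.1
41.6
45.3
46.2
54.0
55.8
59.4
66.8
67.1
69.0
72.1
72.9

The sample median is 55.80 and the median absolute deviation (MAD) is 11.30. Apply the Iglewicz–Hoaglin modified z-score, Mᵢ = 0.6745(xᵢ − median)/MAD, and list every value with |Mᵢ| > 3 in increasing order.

3.2, 4.1

|Mᵢ| > 3 ⇔ |xᵢ − 55.80| > 3·11.30/0.6745 = 50.26.
So outliers lie outside [5.54, 106.06].
3.2: M = -3.14 → outlier.
4.1: M = -3.09 → outlier.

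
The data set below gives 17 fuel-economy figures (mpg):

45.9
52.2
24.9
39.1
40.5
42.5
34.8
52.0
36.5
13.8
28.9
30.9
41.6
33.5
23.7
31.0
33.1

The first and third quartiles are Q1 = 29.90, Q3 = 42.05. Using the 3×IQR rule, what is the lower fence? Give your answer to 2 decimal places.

IQR = Q3 − Q1 = 42.05 − 29.90 = 12.15.
Lower fence = Q1 − 3·IQR = 29.90 − 36.45 = -6.55.
Upper fence = Q3 + 3·IQR = 42.05 + 36.45 = 78.50.

-6.55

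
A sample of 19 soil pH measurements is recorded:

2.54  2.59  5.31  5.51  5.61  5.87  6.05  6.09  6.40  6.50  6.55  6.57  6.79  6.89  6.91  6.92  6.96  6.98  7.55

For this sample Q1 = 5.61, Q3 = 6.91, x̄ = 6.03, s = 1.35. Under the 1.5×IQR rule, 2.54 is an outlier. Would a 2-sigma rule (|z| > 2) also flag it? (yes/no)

z = (2.54 − 6.03) / 1.35 = -2.59.
|z| = 2.59 > 2.

yes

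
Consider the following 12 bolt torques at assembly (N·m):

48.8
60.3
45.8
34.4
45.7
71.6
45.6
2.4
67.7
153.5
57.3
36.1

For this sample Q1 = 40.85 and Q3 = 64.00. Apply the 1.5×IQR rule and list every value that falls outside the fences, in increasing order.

IQR = Q3 − Q1 = 64.00 − 40.85 = 23.15.
Lower fence = Q1 − 1.5·IQR = 40.85 − 34.725 = 6.125.
Upper fence = Q3 + 1.5·IQR = 64.00 + 34.725 = 98.725.
2.4 < 6.125 → outlier.
153.5 > 98.725 → outlier.
All remaining values lie within [6.125, 98.725].

2.4, 153.5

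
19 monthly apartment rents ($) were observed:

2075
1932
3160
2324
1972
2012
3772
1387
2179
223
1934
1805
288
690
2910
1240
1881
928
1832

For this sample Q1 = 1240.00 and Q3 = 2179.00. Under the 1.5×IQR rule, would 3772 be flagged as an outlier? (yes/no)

yes

IQR = Q3 − Q1 = 2179.00 − 1240.00 = 939.00.
Lower fence = Q1 − 1.5·IQR = 1240.00 − 1408.50 = -168.50.
Upper fence = Q3 + 1.5·IQR = 2179.00 + 1408.50 = 3587.50.
3772 lies above the upper fence.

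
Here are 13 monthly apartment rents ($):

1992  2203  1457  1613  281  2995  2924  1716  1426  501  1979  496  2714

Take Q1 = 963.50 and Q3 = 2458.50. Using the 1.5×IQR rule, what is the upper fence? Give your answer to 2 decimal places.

4701.00

IQR = Q3 − Q1 = 2458.50 − 963.50 = 1495.00.
Lower fence = Q1 − 1.5·IQR = 963.50 − 2242.50 = -1279.00.
Upper fence = Q3 + 1.5·IQR = 2458.50 + 2242.50 = 4701.00.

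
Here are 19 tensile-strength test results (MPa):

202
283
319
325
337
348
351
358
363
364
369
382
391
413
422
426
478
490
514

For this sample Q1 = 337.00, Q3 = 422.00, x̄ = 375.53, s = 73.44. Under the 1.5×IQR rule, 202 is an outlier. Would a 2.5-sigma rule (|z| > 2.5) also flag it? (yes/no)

z = (202 − 375.53) / 73.44 = -2.36.
|z| = 2.36 ≤ 2.5.

no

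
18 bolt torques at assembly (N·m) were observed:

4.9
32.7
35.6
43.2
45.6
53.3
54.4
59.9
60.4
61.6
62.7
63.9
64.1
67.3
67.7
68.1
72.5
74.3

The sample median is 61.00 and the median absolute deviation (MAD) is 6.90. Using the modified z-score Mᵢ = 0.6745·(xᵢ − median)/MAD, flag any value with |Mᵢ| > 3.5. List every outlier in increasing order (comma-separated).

4.9

|Mᵢ| > 3.5 ⇔ |xᵢ − 61.00| > 3.5·6.90/0.6745 = 35.80.
So outliers lie outside [25.20, 96.80].
4.9: M = -5.48 → outlier.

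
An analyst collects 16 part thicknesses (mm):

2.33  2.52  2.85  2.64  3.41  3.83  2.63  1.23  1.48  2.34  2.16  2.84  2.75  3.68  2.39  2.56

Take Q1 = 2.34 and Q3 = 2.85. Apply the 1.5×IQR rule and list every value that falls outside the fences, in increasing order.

IQR = Q3 − Q1 = 2.85 − 2.34 = 0.51.
Lower fence = Q1 − 1.5·IQR = 2.34 − 0.765 = 1.575.
Upper fence = Q3 + 1.5·IQR = 2.85 + 0.765 = 3.615.
1.23 < 1.575 → outlier.
1.48 < 1.575 → outlier.
3.68 > 3.615 → outlier.
3.83 > 3.615 → outlier.
All remaining values lie within [1.575, 3.615].

1.23, 1.48, 3.68, 3.83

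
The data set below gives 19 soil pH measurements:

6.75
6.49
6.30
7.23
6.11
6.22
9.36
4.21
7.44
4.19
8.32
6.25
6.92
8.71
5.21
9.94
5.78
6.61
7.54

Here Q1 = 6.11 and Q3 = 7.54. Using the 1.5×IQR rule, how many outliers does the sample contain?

IQR = 1.43; fences at 6.11 − 2.145 = 3.965 and 7.54 + 2.145 = 9.685.
Outside the cutoffs: 9.94.

1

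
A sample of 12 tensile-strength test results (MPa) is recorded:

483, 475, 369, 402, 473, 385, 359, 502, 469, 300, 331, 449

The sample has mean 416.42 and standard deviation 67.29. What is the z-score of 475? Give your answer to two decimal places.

z = (475 − 416.42) / 67.29 = 0.87.

0.87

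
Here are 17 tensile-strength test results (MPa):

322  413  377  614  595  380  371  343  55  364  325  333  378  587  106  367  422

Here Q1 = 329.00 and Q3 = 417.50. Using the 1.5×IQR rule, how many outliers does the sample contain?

5

IQR = 88.50; fences at 329.00 − 132.75 = 196.25 and 417.50 + 132.75 = 550.25.
Outside the cutoffs: 55, 106, 587, 595, 614.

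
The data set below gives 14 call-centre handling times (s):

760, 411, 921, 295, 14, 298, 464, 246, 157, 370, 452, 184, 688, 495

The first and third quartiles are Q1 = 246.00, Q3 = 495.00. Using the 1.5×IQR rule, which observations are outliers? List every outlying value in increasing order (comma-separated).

921

IQR = Q3 − Q1 = 495.00 − 246.00 = 249.00.
Lower fence = Q1 − 1.5·IQR = 246.00 − 373.50 = -127.50.
Upper fence = Q3 + 1.5·IQR = 495.00 + 373.50 = 868.50.
921 > 868.50 → outlier.
All remaining values lie within [-127.50, 868.50].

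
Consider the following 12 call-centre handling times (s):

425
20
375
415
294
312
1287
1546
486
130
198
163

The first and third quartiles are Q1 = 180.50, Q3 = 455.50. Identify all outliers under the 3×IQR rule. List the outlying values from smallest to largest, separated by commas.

1287, 1546

IQR = Q3 − Q1 = 455.50 − 180.50 = 275.00.
Lower fence = Q1 − 3·IQR = 180.50 − 825.00 = -644.50.
Upper fence = Q3 + 3·IQR = 455.50 + 825.00 = 1280.50.
1287 > 1280.50 → outlier.
1546 > 1280.50 → outlier.
All remaining values lie within [-644.50, 1280.50].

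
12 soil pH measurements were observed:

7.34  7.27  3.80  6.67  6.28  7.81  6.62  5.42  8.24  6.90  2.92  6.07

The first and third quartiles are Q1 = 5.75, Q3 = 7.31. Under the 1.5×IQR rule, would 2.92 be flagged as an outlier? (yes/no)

yes

IQR = Q3 − Q1 = 7.31 − 5.75 = 1.56.
Lower fence = Q1 − 1.5·IQR = 5.75 − 2.34 = 3.41.
Upper fence = Q3 + 1.5·IQR = 7.31 + 2.34 = 9.65.
2.92 lies below the lower fence.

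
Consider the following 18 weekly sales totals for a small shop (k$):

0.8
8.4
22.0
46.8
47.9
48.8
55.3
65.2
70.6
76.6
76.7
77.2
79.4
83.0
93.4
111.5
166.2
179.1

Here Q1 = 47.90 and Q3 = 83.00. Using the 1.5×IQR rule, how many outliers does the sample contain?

IQR = 35.10; fences at 47.90 − 52.65 = -4.75 and 83.00 + 52.65 = 135.65.
Outside the cutoffs: 166.2, 179.1.

2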